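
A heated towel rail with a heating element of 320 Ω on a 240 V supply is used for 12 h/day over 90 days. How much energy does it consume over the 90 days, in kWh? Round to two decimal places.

194.40 kWh

Power = V²/R = 240²/320 = 180 W = 0.18 kW
Runtime = 12 h/day × 90 days = 1080 h
Energy = 0.18 kW × 1080 h = 194.4 kWh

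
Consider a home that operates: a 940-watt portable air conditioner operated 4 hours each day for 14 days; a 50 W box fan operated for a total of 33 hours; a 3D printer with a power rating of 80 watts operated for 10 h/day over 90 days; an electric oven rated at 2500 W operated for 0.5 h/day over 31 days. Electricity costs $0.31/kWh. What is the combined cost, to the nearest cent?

$51.16

portable air conditioner: Runtime = 4 h/day × 14 days = 56 h
portable air conditioner: 0.94 kW × 56 h = 52.64 kWh
box fan: 0.05 kW × 33 h = 1.65 kWh
3D printer: Runtime = 10 h/day × 90 days = 900 h
3D printer: 0.08 kW × 900 h = 72 kWh
electric oven: Runtime = 0.5 h/day × 31 days = 15.5 h
electric oven: 2.5 kW × 15.5 h = 38.75 kWh
Total energy = 165.04 kWh
Cost = 165.04 × $0.31 = $51.16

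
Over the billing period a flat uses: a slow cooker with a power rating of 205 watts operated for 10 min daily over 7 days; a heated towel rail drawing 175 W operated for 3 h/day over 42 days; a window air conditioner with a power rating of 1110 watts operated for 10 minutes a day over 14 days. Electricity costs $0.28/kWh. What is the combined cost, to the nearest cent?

slow cooker: Runtime = 10 min × 7 = 70 min = 1.166666… h
slow cooker: 0.205 kW × 1.166666… h = 0.239166… kWh
heated towel rail: Runtime = 3 h/day × 42 days = 126 h
heated towel rail: 0.175 kW × 126 h = 22.05 kWh
window air conditioner: Runtime = 10 min × 14 = 140 min = 2.333333… h
window air conditioner: 1.11 kW × 2.333333… h = 2.59 kWh
Total energy = 24.879166… kWh
Cost = 24.879166… × $0.28 = $6.97

$6.97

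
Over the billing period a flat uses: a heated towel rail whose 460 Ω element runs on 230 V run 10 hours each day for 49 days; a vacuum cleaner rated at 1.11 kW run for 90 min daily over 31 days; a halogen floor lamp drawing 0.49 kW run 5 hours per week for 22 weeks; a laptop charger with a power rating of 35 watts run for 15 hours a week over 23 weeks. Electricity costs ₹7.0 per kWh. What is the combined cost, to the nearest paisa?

₹1217.58

heated towel rail: Power = V²/R = 230²/460 = 115 W = 0.115 kW
heated towel rail: Runtime = 10 h/day × 49 days = 490 h
heated towel rail: 0.115 kW × 490 h = 56.35 kWh
vacuum cleaner: Runtime = 90 min × 31 = 2790 min = 46.5 h
vacuum cleaner: 1.11 kW × 46.5 h = 51.615 kWh
halogen floor lamp: Runtime = 5 h/week × 22 weeks = 110 h
halogen floor lamp: 0.49 kW × 110 h = 53.9 kWh
laptop charger: Runtime = 15 h/week × 23 weeks = 345 h
laptop charger: 0.035 kW × 345 h = 12.075 kWh
Total energy = 173.94 kWh
Cost = 173.94 × ₹7.0 = ₹1217.58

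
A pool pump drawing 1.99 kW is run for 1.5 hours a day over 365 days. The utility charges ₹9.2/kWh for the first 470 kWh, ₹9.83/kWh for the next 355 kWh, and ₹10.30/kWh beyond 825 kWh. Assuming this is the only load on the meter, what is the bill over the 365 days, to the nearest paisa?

Runtime = 1.5 h/day × 365 days = 547.5 h
Energy = 1.99 kW × 547.5 h = 1089.525 kWh
Tier 1 (0–470 kWh): 470 × ₹9.2 = ₹4324
Tier 2 (470–825 kWh): 355 × ₹9.83 = ₹3489.65
Above 825 kWh: 264.525 × ₹10.30 = ₹2724.6075
Bill = ₹10538.26

₹10538.26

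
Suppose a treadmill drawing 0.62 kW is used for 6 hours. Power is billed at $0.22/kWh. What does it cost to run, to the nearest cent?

$0.82

Energy = 0.62 kW × 6 h = 3.72 kWh
Cost = 3.72 kWh × $0.22/kWh = $0.82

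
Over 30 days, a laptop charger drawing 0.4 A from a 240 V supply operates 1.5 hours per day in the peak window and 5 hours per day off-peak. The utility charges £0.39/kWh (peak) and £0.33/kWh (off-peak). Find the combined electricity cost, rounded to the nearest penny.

Power = 0.4 A × 240 V = 96 W = 0.096 kW
Peak energy = 0.096 kW × 1.5 h × 30 = 4.32 kWh
Off-peak energy = 0.096 kW × 5 h × 30 = 14.4 kWh
Cost = 4.32 × £0.39 + 14.4 × £0.33 = £1.6848 + £4.752 = £6.44

£6.44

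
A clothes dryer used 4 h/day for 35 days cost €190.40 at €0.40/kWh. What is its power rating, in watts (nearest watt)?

3400 W

Energy = €190.40 ÷ €0.40/kWh = 476 kWh
Runtime = 4 h/day × 35 days = 140 h
Power = 476 kWh ÷ 140 h = 3.4 kW = 3400 W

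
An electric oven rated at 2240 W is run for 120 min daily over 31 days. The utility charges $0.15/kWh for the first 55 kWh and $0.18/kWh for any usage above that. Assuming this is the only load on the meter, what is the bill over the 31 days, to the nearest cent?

$23.35

Runtime = 120 min × 31 = 3720 min = 62 h
Energy = 2.24 kW × 62 h = 138.88 kWh
Tier 1 (0–55 kWh): 55 × $0.15 = $8.25
Above 55 kWh: 83.88 × $0.18 = $15.0984
Bill = $23.35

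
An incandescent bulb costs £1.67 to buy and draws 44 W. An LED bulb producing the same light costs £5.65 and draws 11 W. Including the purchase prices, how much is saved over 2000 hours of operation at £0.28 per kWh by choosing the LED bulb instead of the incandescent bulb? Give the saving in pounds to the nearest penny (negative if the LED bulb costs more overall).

incandescent bulb: £1.67 + (44/1000) kW × 2000 h × £0.28 = £1.67 + £24.64 = £26.31
LED bulb: £5.65 + (11/1000) kW × 2000 h × £0.28 = £5.65 + £6.16 = £11.81
Saving = £26.31 − £11.81 = £14.5

£14.50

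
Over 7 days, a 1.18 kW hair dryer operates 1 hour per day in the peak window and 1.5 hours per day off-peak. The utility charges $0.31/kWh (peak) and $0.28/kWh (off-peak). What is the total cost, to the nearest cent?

$6.03

Peak energy = 1.18 kW × 1 h × 7 = 8.26 kWh
Off-peak energy = 1.18 kW × 1.5 h × 7 = 12.39 kWh
Cost = 8.26 × $0.31 + 12.39 × $0.28 = $2.5606 + $3.4692 = $6.03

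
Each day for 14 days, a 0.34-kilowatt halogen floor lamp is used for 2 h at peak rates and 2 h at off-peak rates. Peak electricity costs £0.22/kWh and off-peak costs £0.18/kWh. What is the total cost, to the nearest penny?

£3.81

Peak energy = 0.34 kW × 2 h × 14 = 9.52 kWh
Off-peak energy = 0.34 kW × 2 h × 14 = 9.52 kWh
Cost = 9.52 × £0.22 + 9.52 × £0.18 = £2.0944 + £1.7136 = £3.81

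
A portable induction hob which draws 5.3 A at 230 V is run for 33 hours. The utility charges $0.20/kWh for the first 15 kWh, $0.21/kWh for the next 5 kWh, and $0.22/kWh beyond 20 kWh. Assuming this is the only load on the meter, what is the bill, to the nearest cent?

$8.50

Power = 5.3 A × 230 V = 1219 W = 1.219 kW
Energy = 1.219 kW × 33 h = 40.227 kWh
Tier 1 (0–15 kWh): 15 × $0.20 = $3
Tier 2 (15–20 kWh): 5 × $0.21 = $1.05
Above 20 kWh: 20.227 × $0.22 = $4.44994
Bill = $8.50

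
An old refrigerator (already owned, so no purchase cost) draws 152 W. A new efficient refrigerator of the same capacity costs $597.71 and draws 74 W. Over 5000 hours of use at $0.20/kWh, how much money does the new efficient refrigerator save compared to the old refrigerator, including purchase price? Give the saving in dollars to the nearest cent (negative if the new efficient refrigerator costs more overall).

old refrigerator: $0.00 + (152/1000) kW × 5000 h × $0.20 = $0.00 + $152 = $152
new efficient refrigerator: $597.71 + (74/1000) kW × 5000 h × $0.20 = $597.71 + $74 = $671.71
Saving = $152 − $671.71 = −$519.71

-$519.71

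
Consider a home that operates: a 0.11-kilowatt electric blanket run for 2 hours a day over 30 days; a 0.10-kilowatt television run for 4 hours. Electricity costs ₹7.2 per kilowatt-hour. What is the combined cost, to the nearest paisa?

₹50.40

electric blanket: Runtime = 2 h/day × 30 days = 60 h
electric blanket: 0.11 kW × 60 h = 6.6 kWh
television: 0.1 kW × 4 h = 0.4 kWh
Total energy = 7 kWh
Cost = 7 × ₹7.2 = ₹50.40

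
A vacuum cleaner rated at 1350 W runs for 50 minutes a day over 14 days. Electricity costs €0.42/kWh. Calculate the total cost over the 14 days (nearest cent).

Runtime = 50 min × 14 = 700 min = 11.666666… h
Energy = 1.35 kW × 11.666666… h = 15.75 kWh
Cost = 15.75 kWh × €0.42/kWh = €6.62

€6.62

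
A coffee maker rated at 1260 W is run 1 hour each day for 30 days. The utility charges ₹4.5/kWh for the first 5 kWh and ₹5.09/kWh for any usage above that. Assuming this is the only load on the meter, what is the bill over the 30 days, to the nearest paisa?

₹189.45

Runtime = 1 h/day × 30 days = 30 h
Energy = 1.26 kW × 30 h = 37.8 kWh
Tier 1 (0–5 kWh): 5 × ₹4.5 = ₹22.5
Above 5 kWh: 32.8 × ₹5.09 = ₹166.952
Bill = ₹189.45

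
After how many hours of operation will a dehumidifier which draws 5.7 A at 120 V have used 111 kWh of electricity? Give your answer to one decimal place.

Power = 5.7 A × 120 V = 684 W = 0.684 kW
Hours = 111 kWh ÷ 0.684 kW = 162.3 h

162.3 h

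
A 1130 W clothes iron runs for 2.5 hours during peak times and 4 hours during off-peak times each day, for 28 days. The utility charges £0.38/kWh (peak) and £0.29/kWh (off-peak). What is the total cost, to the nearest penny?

Peak energy = 1.13 kW × 2.5 h × 28 = 79.1 kWh
Off-peak energy = 1.13 kW × 4 h × 28 = 126.56 kWh
Cost = 79.1 × £0.38 + 126.56 × £0.29 = £30.058 + £36.7024 = £66.76

£66.76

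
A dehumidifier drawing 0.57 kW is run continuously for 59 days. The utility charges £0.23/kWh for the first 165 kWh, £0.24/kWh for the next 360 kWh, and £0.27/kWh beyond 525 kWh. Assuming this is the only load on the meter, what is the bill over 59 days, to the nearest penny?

£200.52

Runtime = 24 h × 59 = 1416 h
Energy = 0.57 kW × 1416 h = 807.12 kWh
Tier 1 (0–165 kWh): 165 × £0.23 = £37.95
Tier 2 (165–525 kWh): 360 × £0.24 = £86.4
Above 525 kWh: 282.12 × £0.27 = £76.1724
Bill = £200.52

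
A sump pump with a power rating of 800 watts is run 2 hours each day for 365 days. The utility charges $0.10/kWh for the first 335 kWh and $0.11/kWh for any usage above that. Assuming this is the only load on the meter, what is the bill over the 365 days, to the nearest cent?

$60.89

Runtime = 2 h/day × 365 days = 730 h
Energy = 0.8 kW × 730 h = 584 kWh
Tier 1 (0–335 kWh): 335 × $0.10 = $33.5
Above 335 kWh: 249 × $0.11 = $27.39
Bill = $60.89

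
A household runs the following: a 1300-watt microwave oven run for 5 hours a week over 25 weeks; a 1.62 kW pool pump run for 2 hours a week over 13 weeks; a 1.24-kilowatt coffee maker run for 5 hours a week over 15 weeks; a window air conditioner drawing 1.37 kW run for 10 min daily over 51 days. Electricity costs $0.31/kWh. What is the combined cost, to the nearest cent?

$95.87

microwave oven: Runtime = 5 h/week × 25 weeks = 125 h
microwave oven: 1.3 kW × 125 h = 162.5 kWh
pool pump: Runtime = 2 h/week × 13 weeks = 26 h
pool pump: 1.62 kW × 26 h = 42.12 kWh
coffee maker: Runtime = 5 h/week × 15 weeks = 75 h
coffee maker: 1.24 kW × 75 h = 93 kWh
window air conditioner: Runtime = 10 min × 51 = 510 min = 8.5 h
window air conditioner: 1.37 kW × 8.5 h = 11.645 kWh
Total energy = 309.265 kWh
Cost = 309.265 × $0.31 = $95.87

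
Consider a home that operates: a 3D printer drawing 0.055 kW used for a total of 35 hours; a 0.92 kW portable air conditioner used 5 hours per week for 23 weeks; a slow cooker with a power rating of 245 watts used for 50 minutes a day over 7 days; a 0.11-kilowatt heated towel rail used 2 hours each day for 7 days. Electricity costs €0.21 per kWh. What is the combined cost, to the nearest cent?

€23.25

3D printer: 0.055 kW × 35 h = 1.925 kWh
portable air conditioner: Runtime = 5 h/week × 23 weeks = 115 h
portable air conditioner: 0.92 kW × 115 h = 105.8 kWh
slow cooker: Runtime = 50 min × 7 = 350 min = 5.833333… h
slow cooker: 0.245 kW × 5.833333… h = 1.429166… kWh
heated towel rail: Runtime = 2 h/day × 7 days = 14 h
heated towel rail: 0.11 kW × 14 h = 1.54 kWh
Total energy = 110.694166… kWh
Cost = 110.694166… × €0.21 = €23.25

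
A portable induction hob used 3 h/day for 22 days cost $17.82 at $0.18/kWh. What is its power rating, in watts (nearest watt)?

1500 W

Energy = $17.82 ÷ $0.18/kWh = 99 kWh
Runtime = 3 h/day × 22 days = 66 h
Power = 99 kWh ÷ 66 h = 1.5 kW = 1500 W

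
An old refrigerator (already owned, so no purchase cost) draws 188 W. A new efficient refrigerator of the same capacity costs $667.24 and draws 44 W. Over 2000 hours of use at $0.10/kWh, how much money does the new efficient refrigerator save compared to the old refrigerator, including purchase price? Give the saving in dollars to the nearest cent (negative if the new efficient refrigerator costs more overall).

-$638.44

old refrigerator: $0.00 + (188/1000) kW × 2000 h × $0.10 = $0.00 + $37.6 = $37.6
new efficient refrigerator: $667.24 + (44/1000) kW × 2000 h × $0.10 = $667.24 + $8.8 = $676.04
Saving = $37.6 − $676.04 = −$638.44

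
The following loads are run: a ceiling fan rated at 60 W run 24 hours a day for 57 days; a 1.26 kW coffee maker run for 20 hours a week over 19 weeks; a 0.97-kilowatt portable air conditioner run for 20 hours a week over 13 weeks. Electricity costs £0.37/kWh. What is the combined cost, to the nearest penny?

ceiling fan: Runtime = 24 h × 57 = 1368 h
ceiling fan: 0.06 kW × 1368 h = 82.08 kWh
coffee maker: Runtime = 20 h/week × 19 weeks = 380 h
coffee maker: 1.26 kW × 380 h = 478.8 kWh
portable air conditioner: Runtime = 20 h/week × 13 weeks = 260 h
portable air conditioner: 0.97 kW × 260 h = 252.2 kWh
Total energy = 813.08 kWh
Cost = 813.08 × £0.37 = £300.84

£300.84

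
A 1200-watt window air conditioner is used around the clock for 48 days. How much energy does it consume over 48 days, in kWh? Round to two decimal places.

1382.40 kWh

Runtime = 24 h × 48 = 1152 h
Energy = 1.2 kW × 1152 h = 1382.4 kWh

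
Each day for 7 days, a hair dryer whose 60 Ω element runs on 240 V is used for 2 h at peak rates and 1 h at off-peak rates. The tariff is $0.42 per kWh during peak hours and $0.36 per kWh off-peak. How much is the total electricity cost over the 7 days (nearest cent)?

$8.06

Power = V²/R = 240²/60 = 960 W = 0.96 kW
Peak energy = 0.96 kW × 2 h × 7 = 13.44 kWh
Off-peak energy = 0.96 kW × 1 h × 7 = 6.72 kWh
Cost = 13.44 × $0.42 + 6.72 × $0.36 = $5.6448 + $2.4192 = $8.06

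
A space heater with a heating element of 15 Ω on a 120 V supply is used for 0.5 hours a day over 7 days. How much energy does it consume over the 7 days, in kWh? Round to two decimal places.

Power = V²/R = 120²/15 = 960 W = 0.96 kW
Runtime = 0.5 h/day × 7 days = 3.5 h
Energy = 0.96 kW × 3.5 h = 3.36 kWh

3.36 kWh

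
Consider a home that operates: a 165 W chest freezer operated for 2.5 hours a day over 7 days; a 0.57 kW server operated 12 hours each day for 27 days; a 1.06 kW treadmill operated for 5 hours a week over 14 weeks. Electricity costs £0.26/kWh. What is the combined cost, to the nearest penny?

chest freezer: Runtime = 2.5 h/day × 7 days = 17.5 h
chest freezer: 0.165 kW × 17.5 h = 2.8875 kWh
server: Runtime = 12 h/day × 27 days = 324 h
server: 0.57 kW × 324 h = 184.68 kWh
treadmill: Runtime = 5 h/week × 14 weeks = 70 h
treadmill: 1.06 kW × 70 h = 74.2 kWh
Total energy = 261.7675 kWh
Cost = 261.7675 × £0.26 = £68.06

£68.06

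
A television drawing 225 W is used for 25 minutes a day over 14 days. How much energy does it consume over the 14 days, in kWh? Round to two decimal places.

Runtime = 25 min × 14 = 350 min = 5.833333… h
Energy = 0.225 kW × 5.833333… h = 1.3125 kWh ≈ 1.31 kWh

1.31 kWh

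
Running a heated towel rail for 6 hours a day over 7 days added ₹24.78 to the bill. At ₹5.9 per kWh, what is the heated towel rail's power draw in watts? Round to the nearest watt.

100 W

Energy = ₹24.78 ÷ ₹5.9/kWh = 4.2 kWh
Runtime = 6 h/day × 7 days = 42 h
Power = 4.2 kWh ÷ 42 h = 0.1 kW = 100 W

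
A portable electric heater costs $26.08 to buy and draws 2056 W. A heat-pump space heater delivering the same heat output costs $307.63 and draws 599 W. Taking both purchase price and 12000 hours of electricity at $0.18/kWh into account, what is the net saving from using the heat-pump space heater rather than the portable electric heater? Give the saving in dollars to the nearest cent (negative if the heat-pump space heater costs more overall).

portable electric heater: $26.08 + (2056/1000) kW × 12000 h × $0.18 = $26.08 + $4440.96 = $4467.04
heat-pump space heater: $307.63 + (599/1000) kW × 12000 h × $0.18 = $307.63 + $1293.84 = $1601.47
Saving = $4467.04 − $1601.47 = $2865.57

$2865.57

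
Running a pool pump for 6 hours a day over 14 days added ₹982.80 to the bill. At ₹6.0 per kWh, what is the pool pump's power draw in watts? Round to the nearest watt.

Energy = ₹982.80 ÷ ₹6.0/kWh = 163.8 kWh
Runtime = 6 h/day × 14 days = 84 h
Power = 163.8 kWh ÷ 84 h = 1.95 kW = 1950 W

1950 W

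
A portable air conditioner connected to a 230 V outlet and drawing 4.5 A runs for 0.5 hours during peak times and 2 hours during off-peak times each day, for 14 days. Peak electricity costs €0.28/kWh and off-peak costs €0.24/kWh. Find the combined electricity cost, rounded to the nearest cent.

Power = 4.5 A × 230 V = 1035 W = 1.035 kW
Peak energy = 1.035 kW × 0.5 h × 14 = 7.245 kWh
Off-peak energy = 1.035 kW × 2 h × 14 = 28.98 kWh
Cost = 7.245 × €0.28 + 28.98 × €0.24 = €2.0286 + €6.9552 = €8.98

€8.98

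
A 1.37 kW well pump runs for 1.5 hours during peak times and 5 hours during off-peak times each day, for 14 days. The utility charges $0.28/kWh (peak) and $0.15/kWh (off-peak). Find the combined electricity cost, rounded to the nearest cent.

$22.44

Peak energy = 1.37 kW × 1.5 h × 14 = 28.77 kWh
Off-peak energy = 1.37 kW × 5 h × 14 = 95.9 kWh
Cost = 28.77 × $0.28 + 95.9 × $0.15 = $8.0556 + $14.385 = $22.44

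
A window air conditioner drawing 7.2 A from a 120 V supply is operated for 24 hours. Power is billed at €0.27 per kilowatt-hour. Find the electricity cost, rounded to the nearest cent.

€5.60

Power = 7.2 A × 120 V = 864 W = 0.864 kW
Energy = 0.864 kW × 24 h = 20.736 kWh
Cost = 20.736 kWh × €0.27/kWh = €5.60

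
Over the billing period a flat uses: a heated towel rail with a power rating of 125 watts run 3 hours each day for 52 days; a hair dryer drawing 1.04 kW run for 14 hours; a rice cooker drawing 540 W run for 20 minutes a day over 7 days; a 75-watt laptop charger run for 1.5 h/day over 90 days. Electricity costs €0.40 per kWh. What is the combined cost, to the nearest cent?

heated towel rail: Runtime = 3 h/day × 52 days = 156 h
heated towel rail: 0.125 kW × 156 h = 19.5 kWh
hair dryer: 1.04 kW × 14 h = 14.56 kWh
rice cooker: Runtime = 20 min × 7 = 140 min = 2.333333… h
rice cooker: 0.54 kW × 2.333333… h = 1.26 kWh
laptop charger: Runtime = 1.5 h/day × 90 days = 135 h
laptop charger: 0.075 kW × 135 h = 10.125 kWh
Total energy = 45.445 kWh
Cost = 45.445 × €0.40 = €18.18

€18.18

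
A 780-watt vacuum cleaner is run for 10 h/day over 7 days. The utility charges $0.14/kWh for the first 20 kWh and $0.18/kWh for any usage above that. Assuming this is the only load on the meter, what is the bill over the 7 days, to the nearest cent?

$9.03

Runtime = 10 h/day × 7 days = 70 h
Energy = 0.78 kW × 70 h = 54.6 kWh
Tier 1 (0–20 kWh): 20 × $0.14 = $2.8
Above 20 kWh: 34.6 × $0.18 = $6.228
Bill = $9.03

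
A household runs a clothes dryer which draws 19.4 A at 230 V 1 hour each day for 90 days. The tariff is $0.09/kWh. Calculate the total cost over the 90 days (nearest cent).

Power = 19.4 A × 230 V = 4462 W = 4.462 kW
Runtime = 1 h/day × 90 days = 90 h
Energy = 4.462 kW × 90 h = 401.58 kWh
Cost = 401.58 kWh × $0.09/kWh = $36.14

$36.14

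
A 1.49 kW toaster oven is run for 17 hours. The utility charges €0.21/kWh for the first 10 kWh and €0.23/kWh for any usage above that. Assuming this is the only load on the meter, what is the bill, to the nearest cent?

Energy = 1.49 kW × 17 h = 25.33 kWh
Tier 1 (0–10 kWh): 10 × €0.21 = €2.1
Above 10 kWh: 15.33 × €0.23 = €3.5259
Bill = €5.63

€5.63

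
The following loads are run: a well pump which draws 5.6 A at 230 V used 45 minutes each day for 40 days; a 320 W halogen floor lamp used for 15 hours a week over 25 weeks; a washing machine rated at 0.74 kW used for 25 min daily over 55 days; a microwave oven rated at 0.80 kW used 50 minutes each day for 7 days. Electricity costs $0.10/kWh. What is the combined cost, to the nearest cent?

well pump: Power = 5.6 A × 230 V = 1288 W = 1.288 kW
well pump: Runtime = 45 min × 40 = 1800 min = 30 h
well pump: 1.288 kW × 30 h = 38.64 kWh
halogen floor lamp: Runtime = 15 h/week × 25 weeks = 375 h
halogen floor lamp: 0.32 kW × 375 h = 120 kWh
washing machine: Runtime = 25 min × 55 = 1375 min = 22.916666… h
washing machine: 0.74 kW × 22.916666… h = 16.958333… kWh
microwave oven: Runtime = 50 min × 7 = 350 min = 5.833333… h
microwave oven: 0.8 kW × 5.833333… h = 4.666666… kWh
Total energy = 180.265 kWh
Cost = 180.265 × $0.10 = $18.03

$18.03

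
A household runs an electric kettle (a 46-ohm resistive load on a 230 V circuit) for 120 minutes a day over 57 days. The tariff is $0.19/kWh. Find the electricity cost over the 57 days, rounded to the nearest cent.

Power = V²/R = 230²/46 = 1150 W = 1.15 kW
Runtime = 120 min × 57 = 6840 min = 114 h
Energy = 1.15 kW × 114 h = 131.1 kWh
Cost = 131.1 kWh × $0.19/kWh = $24.91

$24.91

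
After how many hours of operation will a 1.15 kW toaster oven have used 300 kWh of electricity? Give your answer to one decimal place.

Hours = 300 kWh ÷ 1.15 kW = 260.9 h

260.9 h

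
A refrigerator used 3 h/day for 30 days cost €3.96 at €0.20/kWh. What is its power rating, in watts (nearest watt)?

Energy = €3.96 ÷ €0.20/kWh = 19.8 kWh
Runtime = 3 h/day × 30 days = 90 h
Power = 19.8 kWh ÷ 90 h = 0.22 kW = 220 W

220 W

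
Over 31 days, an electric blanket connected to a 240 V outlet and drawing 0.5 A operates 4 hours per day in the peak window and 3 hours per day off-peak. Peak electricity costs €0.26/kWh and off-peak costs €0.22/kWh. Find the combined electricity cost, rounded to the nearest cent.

Power = 0.5 A × 240 V = 120 W = 0.12 kW
Peak energy = 0.12 kW × 4 h × 31 = 14.88 kWh
Off-peak energy = 0.12 kW × 3 h × 31 = 11.16 kWh
Cost = 14.88 × €0.26 + 11.16 × €0.22 = €3.8688 + €2.4552 = €6.32

€6.32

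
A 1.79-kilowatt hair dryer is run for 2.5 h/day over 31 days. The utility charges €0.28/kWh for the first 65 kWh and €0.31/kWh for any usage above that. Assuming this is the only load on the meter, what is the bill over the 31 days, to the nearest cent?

Runtime = 2.5 h/day × 31 days = 77.5 h
Energy = 1.79 kW × 77.5 h = 138.725 kWh
Tier 1 (0–65 kWh): 65 × €0.28 = €18.2
Above 65 kWh: 73.725 × €0.31 = €22.85475
Bill = €41.05

€41.05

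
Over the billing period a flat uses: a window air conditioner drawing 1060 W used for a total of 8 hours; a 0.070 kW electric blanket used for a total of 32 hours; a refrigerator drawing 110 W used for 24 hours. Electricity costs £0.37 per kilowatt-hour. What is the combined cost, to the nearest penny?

window air conditioner: 1.06 kW × 8 h = 8.48 kWh
electric blanket: 0.07 kW × 32 h = 2.24 kWh
refrigerator: 0.11 kW × 24 h = 2.64 kWh
Total energy = 13.36 kWh
Cost = 13.36 × £0.37 = £4.94

£4.94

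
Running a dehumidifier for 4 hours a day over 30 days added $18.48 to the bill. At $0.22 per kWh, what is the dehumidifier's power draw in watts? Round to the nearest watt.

Energy = $18.48 ÷ $0.22/kWh = 84 kWh
Runtime = 4 h/day × 30 days = 120 h
Power = 84 kWh ÷ 120 h = 0.7 kW = 700 W

700 W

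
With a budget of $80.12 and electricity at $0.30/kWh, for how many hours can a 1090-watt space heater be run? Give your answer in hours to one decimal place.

245.0 h

Energy available = $80.12 ÷ $0.30/kWh = 267.0667 kWh
Hours = 267.0667 kWh ÷ 1.09 kW = 245.0 h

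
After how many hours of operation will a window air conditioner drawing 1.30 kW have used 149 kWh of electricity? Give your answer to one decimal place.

Hours = 149 kWh ÷ 1.3 kW = 114.6 h

114.6 h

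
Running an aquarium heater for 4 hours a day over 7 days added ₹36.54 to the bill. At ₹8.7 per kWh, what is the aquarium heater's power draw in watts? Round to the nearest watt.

Energy = ₹36.54 ÷ ₹8.7/kWh = 4.2 kWh
Runtime = 4 h/day × 7 days = 28 h
Power = 4.2 kWh ÷ 28 h = 0.15 kW = 150 W

150 W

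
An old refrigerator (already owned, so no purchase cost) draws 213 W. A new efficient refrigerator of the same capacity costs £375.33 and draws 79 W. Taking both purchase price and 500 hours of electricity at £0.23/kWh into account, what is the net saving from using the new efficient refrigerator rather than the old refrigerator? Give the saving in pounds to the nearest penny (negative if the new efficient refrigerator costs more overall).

-£359.92

old refrigerator: £0.00 + (213/1000) kW × 500 h × £0.23 = £0.00 + £24.495 = £24.495
new efficient refrigerator: £375.33 + (79/1000) kW × 500 h × £0.23 = £375.33 + £9.085 = £384.415
Saving = £24.495 − £384.415 = −£359.92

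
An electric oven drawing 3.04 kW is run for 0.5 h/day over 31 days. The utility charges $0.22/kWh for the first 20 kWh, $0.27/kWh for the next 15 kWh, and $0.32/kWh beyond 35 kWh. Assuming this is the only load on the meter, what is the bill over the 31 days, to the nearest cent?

Runtime = 0.5 h/day × 31 days = 15.5 h
Energy = 3.04 kW × 15.5 h = 47.12 kWh
Tier 1 (0–20 kWh): 20 × $0.22 = $4.4
Tier 2 (20–35 kWh): 15 × $0.27 = $4.05
Above 35 kWh: 12.12 × $0.32 = $3.8784
Bill = $12.33

$12.33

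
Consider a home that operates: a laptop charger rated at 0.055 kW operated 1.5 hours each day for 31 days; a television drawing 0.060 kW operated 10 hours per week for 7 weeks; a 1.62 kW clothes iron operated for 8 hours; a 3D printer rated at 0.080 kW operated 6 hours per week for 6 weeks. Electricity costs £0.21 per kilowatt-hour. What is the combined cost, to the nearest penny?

laptop charger: Runtime = 1.5 h/day × 31 days = 46.5 h
laptop charger: 0.055 kW × 46.5 h = 2.5575 kWh
television: Runtime = 10 h/week × 7 weeks = 70 h
television: 0.06 kW × 70 h = 4.2 kWh
clothes iron: 1.62 kW × 8 h = 12.96 kWh
3D printer: Runtime = 6 h/week × 6 weeks = 36 h
3D printer: 0.08 kW × 36 h = 2.88 kWh
Total energy = 22.5975 kWh
Cost = 22.5975 × £0.21 = £4.75

£4.75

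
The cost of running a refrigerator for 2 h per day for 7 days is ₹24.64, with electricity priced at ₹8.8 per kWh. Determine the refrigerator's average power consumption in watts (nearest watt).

Energy = ₹24.64 ÷ ₹8.8/kWh = 2.8 kWh
Runtime = 2 h/day × 7 days = 14 h
Power = 2.8 kWh ÷ 14 h = 0.2 kW = 200 W

200 W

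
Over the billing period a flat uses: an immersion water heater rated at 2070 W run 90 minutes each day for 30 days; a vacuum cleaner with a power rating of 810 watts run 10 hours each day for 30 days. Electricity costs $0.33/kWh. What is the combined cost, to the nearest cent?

$110.93

immersion water heater: Runtime = 90 min × 30 = 2700 min = 45 h
immersion water heater: 2.07 kW × 45 h = 93.15 kWh
vacuum cleaner: Runtime = 10 h/day × 30 days = 300 h
vacuum cleaner: 0.81 kW × 300 h = 243 kWh
Total energy = 336.15 kWh
Cost = 336.15 × $0.33 = $110.93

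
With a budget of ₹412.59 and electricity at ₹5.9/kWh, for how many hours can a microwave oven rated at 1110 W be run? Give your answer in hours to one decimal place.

Energy available = ₹412.59 ÷ ₹5.9/kWh = 69.9305 kWh
Hours = 69.9305 kWh ÷ 1.11 kW = 63.0 h

63.0 h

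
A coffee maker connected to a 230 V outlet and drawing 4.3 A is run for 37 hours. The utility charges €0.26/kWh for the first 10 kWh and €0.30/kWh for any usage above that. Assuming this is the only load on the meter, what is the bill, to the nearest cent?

Power = 4.3 A × 230 V = 989 W = 0.989 kW
Energy = 0.989 kW × 37 h = 36.593 kWh
Tier 1 (0–10 kWh): 10 × €0.26 = €2.6
Above 10 kWh: 26.593 × €0.30 = €7.9779
Bill = €10.58

€10.58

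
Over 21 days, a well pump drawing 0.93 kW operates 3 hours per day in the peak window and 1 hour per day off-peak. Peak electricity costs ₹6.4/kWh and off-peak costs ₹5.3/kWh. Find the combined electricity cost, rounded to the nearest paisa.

Peak energy = 0.93 kW × 3 h × 21 = 58.59 kWh
Off-peak energy = 0.93 kW × 1 h × 21 = 19.53 kWh
Cost = 58.59 × ₹6.4 + 19.53 × ₹5.3 = ₹374.976 + ₹103.509 = ₹478.49

₹478.49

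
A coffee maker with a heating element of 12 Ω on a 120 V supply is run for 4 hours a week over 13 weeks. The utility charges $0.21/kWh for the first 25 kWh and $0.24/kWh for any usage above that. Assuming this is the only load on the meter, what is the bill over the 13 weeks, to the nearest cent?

Power = V²/R = 120²/12 = 1200 W = 1.2 kW
Runtime = 4 h/week × 13 weeks = 52 h
Energy = 1.2 kW × 52 h = 62.4 kWh
Tier 1 (0–25 kWh): 25 × $0.21 = $5.25
Above 25 kWh: 37.4 × $0.24 = $8.976
Bill = $14.23

$14.23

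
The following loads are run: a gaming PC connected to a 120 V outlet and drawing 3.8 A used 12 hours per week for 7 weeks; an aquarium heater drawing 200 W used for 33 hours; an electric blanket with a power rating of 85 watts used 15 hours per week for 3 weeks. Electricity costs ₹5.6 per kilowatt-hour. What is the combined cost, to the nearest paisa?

₹272.88

gaming PC: Power = 3.8 A × 120 V = 456 W = 0.456 kW
gaming PC: Runtime = 12 h/week × 7 weeks = 84 h
gaming PC: 0.456 kW × 84 h = 38.304 kWh
aquarium heater: 0.2 kW × 33 h = 6.6 kWh
electric blanket: Runtime = 15 h/week × 3 weeks = 45 h
electric blanket: 0.085 kW × 45 h = 3.825 kWh
Total energy = 48.729 kWh
Cost = 48.729 × ₹5.6 = ₹272.88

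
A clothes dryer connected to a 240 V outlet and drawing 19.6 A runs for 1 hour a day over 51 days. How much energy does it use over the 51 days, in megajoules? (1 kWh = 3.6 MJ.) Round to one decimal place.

Power = 19.6 A × 240 V = 4704 W = 4.704 kW
Runtime = 1 h/day × 51 days = 51 h
Energy = 4.704 kW × 51 h = 239.904 kWh
= 239.904 × 3.6 MJ = 863.7 MJ

863.7 MJ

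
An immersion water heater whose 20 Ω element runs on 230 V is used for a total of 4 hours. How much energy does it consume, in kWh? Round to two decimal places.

10.58 kWh

Power = V²/R = 230²/20 = 2645 W = 2.645 kW
Energy = 2.645 kW × 4 h = 10.58 kWh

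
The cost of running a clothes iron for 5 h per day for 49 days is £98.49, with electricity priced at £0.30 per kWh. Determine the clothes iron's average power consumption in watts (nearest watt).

Energy = £98.49 ÷ £0.30/kWh = 328.3 kWh
Runtime = 5 h/day × 49 days = 245 h
Power = 328.3 kWh ÷ 245 h = 1.34 kW = 1340 W

1340 W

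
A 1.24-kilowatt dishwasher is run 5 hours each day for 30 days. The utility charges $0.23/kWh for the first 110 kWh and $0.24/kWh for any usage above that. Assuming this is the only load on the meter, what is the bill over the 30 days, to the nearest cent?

$43.54

Runtime = 5 h/day × 30 days = 150 h
Energy = 1.24 kW × 150 h = 186 kWh
Tier 1 (0–110 kWh): 110 × $0.23 = $25.3
Above 110 kWh: 76 × $0.24 = $18.24
Bill = $43.54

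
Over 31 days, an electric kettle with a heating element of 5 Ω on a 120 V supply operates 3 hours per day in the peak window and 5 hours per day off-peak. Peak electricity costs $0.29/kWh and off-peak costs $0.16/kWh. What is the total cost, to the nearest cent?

$149.10

Power = V²/R = 120²/5 = 2880 W = 2.88 kW
Peak energy = 2.88 kW × 3 h × 31 = 267.84 kWh
Off-peak energy = 2.88 kW × 5 h × 31 = 446.4 kWh
Cost = 267.84 × $0.29 + 446.4 × $0.16 = $77.6736 + $71.424 = $149.10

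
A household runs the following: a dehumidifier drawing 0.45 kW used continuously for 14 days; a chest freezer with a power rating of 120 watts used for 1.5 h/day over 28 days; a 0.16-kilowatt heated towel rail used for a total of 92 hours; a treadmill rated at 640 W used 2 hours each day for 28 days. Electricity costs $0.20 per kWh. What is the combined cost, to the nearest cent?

$41.36

dehumidifier: Runtime = 24 h × 14 = 336 h
dehumidifier: 0.45 kW × 336 h = 151.2 kWh
chest freezer: Runtime = 1.5 h/day × 28 days = 42 h
chest freezer: 0.12 kW × 42 h = 5.04 kWh
heated towel rail: 0.16 kW × 92 h = 14.72 kWh
treadmill: Runtime = 2 h/day × 28 days = 56 h
treadmill: 0.64 kW × 56 h = 35.84 kWh
Total energy = 206.8 kWh
Cost = 206.8 × $0.20 = $41.36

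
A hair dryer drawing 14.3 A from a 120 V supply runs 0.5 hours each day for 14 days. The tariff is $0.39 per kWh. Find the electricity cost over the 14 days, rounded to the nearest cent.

$4.68

Power = 14.3 A × 120 V = 1716 W = 1.716 kW
Runtime = 0.5 h/day × 14 days = 7 h
Energy = 1.716 kW × 7 h = 12.012 kWh
Cost = 12.012 kWh × $0.39/kWh = $4.68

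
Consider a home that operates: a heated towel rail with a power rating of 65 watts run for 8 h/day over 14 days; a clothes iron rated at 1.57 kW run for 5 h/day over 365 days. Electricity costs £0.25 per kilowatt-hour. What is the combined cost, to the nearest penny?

heated towel rail: Runtime = 8 h/day × 14 days = 112 h
heated towel rail: 0.065 kW × 112 h = 7.28 kWh
clothes iron: Runtime = 5 h/day × 365 days = 1825 h
clothes iron: 1.57 kW × 1825 h = 2865.25 kWh
Total energy = 2872.53 kWh
Cost = 2872.53 × £0.25 = £718.13

£718.13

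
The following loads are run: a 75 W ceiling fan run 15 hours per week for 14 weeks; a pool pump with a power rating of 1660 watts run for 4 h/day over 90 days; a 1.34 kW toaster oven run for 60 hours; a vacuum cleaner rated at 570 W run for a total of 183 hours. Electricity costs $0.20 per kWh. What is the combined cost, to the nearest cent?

ceiling fan: Runtime = 15 h/week × 14 weeks = 210 h
ceiling fan: 0.075 kW × 210 h = 15.75 kWh
pool pump: Runtime = 4 h/day × 90 days = 360 h
pool pump: 1.66 kW × 360 h = 597.6 kWh
toaster oven: 1.34 kW × 60 h = 80.4 kWh
vacuum cleaner: 0.57 kW × 183 h = 104.31 kWh
Total energy = 798.06 kWh
Cost = 798.06 × $0.20 = $159.61

$159.61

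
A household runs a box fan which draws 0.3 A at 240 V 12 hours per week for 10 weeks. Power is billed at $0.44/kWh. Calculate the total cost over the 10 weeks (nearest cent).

Power = 0.3 A × 240 V = 72 W = 0.072 kW
Runtime = 12 h/week × 10 weeks = 120 h
Energy = 0.072 kW × 120 h = 8.64 kWh
Cost = 8.64 kWh × $0.44/kWh = $3.80

$3.80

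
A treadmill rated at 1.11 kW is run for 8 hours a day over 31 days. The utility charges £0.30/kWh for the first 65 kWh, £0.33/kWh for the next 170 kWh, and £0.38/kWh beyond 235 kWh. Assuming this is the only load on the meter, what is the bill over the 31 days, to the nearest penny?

£90.91

Runtime = 8 h/day × 31 days = 248 h
Energy = 1.11 kW × 248 h = 275.28 kWh
Tier 1 (0–65 kWh): 65 × £0.30 = £19.5
Tier 2 (65–235 kWh): 170 × £0.33 = £56.1
Above 235 kWh: 40.28 × £0.38 = £15.3064
Bill = £90.91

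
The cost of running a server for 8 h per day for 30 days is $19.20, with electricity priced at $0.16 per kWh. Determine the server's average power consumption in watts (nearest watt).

Energy = $19.20 ÷ $0.16/kWh = 120 kWh
Runtime = 8 h/day × 30 days = 240 h
Power = 120 kWh ÷ 240 h = 0.5 kW = 500 W

500 W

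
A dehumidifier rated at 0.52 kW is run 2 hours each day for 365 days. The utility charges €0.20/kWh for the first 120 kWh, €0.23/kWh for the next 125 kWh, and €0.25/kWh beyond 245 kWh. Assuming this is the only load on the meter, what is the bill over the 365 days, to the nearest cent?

Runtime = 2 h/day × 365 days = 730 h
Energy = 0.52 kW × 730 h = 379.6 kWh
Tier 1 (0–120 kWh): 120 × €0.20 = €24
Tier 2 (120–245 kWh): 125 × €0.23 = €28.75
Above 245 kWh: 134.6 × €0.25 = €33.65
Bill = €86.40

€86.40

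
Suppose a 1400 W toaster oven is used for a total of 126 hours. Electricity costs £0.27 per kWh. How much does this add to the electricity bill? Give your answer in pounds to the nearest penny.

£47.63

Energy = 1.4 kW × 126 h = 176.4 kWh
Cost = 176.4 kWh × £0.27/kWh = £47.63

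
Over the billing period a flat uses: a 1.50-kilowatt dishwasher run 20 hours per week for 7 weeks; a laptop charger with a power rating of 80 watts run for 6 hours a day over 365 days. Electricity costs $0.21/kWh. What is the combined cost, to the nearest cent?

dishwasher: Runtime = 20 h/week × 7 weeks = 140 h
dishwasher: 1.5 kW × 140 h = 210 kWh
laptop charger: Runtime = 6 h/day × 365 days = 2190 h
laptop charger: 0.08 kW × 2190 h = 175.2 kWh
Total energy = 385.2 kWh
Cost = 385.2 × $0.21 = $80.89

$80.89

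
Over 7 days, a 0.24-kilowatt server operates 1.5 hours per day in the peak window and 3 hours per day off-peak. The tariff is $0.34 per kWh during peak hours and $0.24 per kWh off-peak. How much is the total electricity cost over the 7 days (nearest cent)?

$2.07

Peak energy = 0.24 kW × 1.5 h × 7 = 2.52 kWh
Off-peak energy = 0.24 kW × 3 h × 7 = 5.04 kWh
Cost = 2.52 × $0.34 + 5.04 × $0.24 = $0.8568 + $1.2096 = $2.07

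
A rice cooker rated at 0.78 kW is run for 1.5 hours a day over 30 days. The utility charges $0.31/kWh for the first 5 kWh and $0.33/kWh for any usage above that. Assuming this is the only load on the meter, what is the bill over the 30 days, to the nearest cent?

$11.48

Runtime = 1.5 h/day × 30 days = 45 h
Energy = 0.78 kW × 45 h = 35.1 kWh
Tier 1 (0–5 kWh): 5 × $0.31 = $1.55
Above 5 kWh: 30.1 × $0.33 = $9.933
Bill = $11.48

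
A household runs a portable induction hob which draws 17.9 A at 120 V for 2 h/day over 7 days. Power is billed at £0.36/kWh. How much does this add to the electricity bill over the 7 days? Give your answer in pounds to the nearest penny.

£10.83

Power = 17.9 A × 120 V = 2148 W = 2.148 kW
Runtime = 2 h/day × 7 days = 14 h
Energy = 2.148 kW × 14 h = 30.072 kWh
Cost = 30.072 kWh × £0.36/kWh = £10.83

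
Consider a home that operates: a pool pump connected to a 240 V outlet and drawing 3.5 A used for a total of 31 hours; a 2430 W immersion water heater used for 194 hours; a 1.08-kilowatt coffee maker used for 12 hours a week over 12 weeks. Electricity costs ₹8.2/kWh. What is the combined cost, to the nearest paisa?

₹5354.44

pool pump: Power = 3.5 A × 240 V = 840 W = 0.84 kW
pool pump: 0.84 kW × 31 h = 26.04 kWh
immersion water heater: 2.43 kW × 194 h = 471.42 kWh
coffee maker: Runtime = 12 h/week × 12 weeks = 144 h
coffee maker: 1.08 kW × 144 h = 155.52 kWh
Total energy = 652.98 kWh
Cost = 652.98 × ₹8.2 = ₹5354.44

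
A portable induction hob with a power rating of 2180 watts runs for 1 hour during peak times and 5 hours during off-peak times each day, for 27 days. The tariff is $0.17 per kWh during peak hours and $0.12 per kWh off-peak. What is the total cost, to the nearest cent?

$45.32

Peak energy = 2.18 kW × 1 h × 27 = 58.86 kWh
Off-peak energy = 2.18 kW × 5 h × 27 = 294.3 kWh
Cost = 58.86 × $0.17 + 294.3 × $0.12 = $10.0062 + $35.316 = $45.32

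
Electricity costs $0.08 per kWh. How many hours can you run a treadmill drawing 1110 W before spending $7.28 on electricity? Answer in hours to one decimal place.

82.0 h

Energy available = $7.28 ÷ $0.08/kWh = 91 kWh
Hours = 91 kWh ÷ 1.11 kW = 82.0 h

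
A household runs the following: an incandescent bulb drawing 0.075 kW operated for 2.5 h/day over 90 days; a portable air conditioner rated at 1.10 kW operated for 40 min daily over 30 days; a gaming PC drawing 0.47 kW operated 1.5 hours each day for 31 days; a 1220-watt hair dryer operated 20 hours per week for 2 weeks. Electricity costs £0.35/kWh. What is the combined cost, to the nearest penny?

£38.34

incandescent bulb: Runtime = 2.5 h/day × 90 days = 225 h
incandescent bulb: 0.075 kW × 225 h = 16.875 kWh
portable air conditioner: Runtime = 40 min × 30 = 1200 min = 20 h
portable air conditioner: 1.1 kW × 20 h = 22 kWh
gaming PC: Runtime = 1.5 h/day × 31 days = 46.5 h
gaming PC: 0.47 kW × 46.5 h = 21.855 kWh
hair dryer: Runtime = 20 h/week × 2 weeks = 40 h
hair dryer: 1.22 kW × 40 h = 48.8 kWh
Total energy = 109.53 kWh
Cost = 109.53 × £0.35 = £38.34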